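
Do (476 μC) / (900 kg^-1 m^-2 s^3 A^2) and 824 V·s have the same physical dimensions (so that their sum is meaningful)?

Work out the base dimensions of each:
  (476 μC) / (900 kg^-1 m^-2 s^3 A^2):  [s·A] / [kg⁻¹·m⁻²·s³·A²] = kg·m²·s⁻²·A⁻¹
  824 V·s:  V·s = J·C⁻¹·s = kg·m²·s⁻²·A⁻¹
Both are kg·m²·s⁻²·A⁻¹, so they have the same dimensions and can be added.

Yes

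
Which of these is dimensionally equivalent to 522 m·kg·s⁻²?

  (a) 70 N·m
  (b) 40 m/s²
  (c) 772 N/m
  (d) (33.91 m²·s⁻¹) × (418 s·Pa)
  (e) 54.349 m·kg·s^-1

Reference: kg·m·s⁻².
Each option:
  (a) N·m = kg·m·s⁻²·m = kg·m²·s⁻²
  (b) m·s⁻²
  (c) N·m⁻¹ = kg·m·s⁻²·m⁻¹ = kg·s⁻²
  (d) [m²·s⁻¹] · [kg·m⁻¹·s⁻¹] = kg·m·s⁻²  ← same
  (e) kg·m·s⁻¹
Only (d) matches kg·m·s⁻².

(d)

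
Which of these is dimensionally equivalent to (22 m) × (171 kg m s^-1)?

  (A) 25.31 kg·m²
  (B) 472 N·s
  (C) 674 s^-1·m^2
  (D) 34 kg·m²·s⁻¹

Reference: [m] · [kg·m·s⁻¹] = kg·m²·s⁻¹.
Each option:
  (A) kg·m²
  (B) N·s = kg·m·s⁻²·s = kg·m·s⁻¹
  (C) m²·s⁻¹
  (D) kg·m²·s⁻¹  ← same
Only (D) matches kg·m²·s⁻¹.

(D)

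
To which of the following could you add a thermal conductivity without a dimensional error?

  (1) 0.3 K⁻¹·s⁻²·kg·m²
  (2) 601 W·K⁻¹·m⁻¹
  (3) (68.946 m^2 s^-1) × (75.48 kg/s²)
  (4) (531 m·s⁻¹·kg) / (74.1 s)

(2)

Reference: [thermal conductivity] = kg·m·s⁻³·K⁻¹.
Each option:
  (1) kg·m²·s⁻²·K⁻¹
  (2) W·m⁻¹·K⁻¹ = J·s⁻¹·m⁻¹·K⁻¹ = kg·m·s⁻³·K⁻¹  ← same
  (3) [m²·s⁻¹] · [kg·s⁻²] = kg·m²·s⁻³
  (4) [kg·m·s⁻¹] / [s] = kg·m·s⁻²
Only (2) matches kg·m·s⁻³·K⁻¹.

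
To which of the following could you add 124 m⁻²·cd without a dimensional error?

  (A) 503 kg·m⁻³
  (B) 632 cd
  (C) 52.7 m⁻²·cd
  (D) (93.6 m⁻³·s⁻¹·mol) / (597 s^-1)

Reference: cd·m⁻² = m⁻²·cd.
Each option:
  (A) kg·m⁻³
  (B) cd
  (C) m⁻²·cd  ← same
  (D) [m⁻³·s⁻¹·mol] / [s⁻¹] = m⁻³·mol
Only (C) matches m⁻²·cd.

(C)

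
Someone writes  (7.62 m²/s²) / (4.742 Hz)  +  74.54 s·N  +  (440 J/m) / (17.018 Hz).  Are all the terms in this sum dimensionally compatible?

No

Reduce each to base SI dimensions:
  (7.62 m²/s²) / (4.742 Hz):  [m²·s⁻²] / [s⁻¹] = m²·s⁻¹
  74.54 s·N:  N·s = kg·m·s⁻²·s = kg·m·s⁻¹
  (440 J/m) / (17.018 Hz):  [kg·m·s⁻²] / [s⁻¹] = kg·m·s⁻¹
The terms do not share a single dimension (kg·m·s⁻¹ vs m²·s⁻¹).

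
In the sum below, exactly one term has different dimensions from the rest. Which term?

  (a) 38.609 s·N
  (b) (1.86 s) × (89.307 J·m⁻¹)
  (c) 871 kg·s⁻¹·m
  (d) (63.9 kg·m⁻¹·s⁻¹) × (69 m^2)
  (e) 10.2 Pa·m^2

Reduce each to base SI dimensions:
  (a) N·s = kg·m·s⁻²·s = kg·m·s⁻¹
  (b) [s] · [kg·m·s⁻²] = kg·m·s⁻¹
  (c) kg·m·s⁻¹
  (d) [kg·m⁻¹·s⁻¹] · [m²] = kg·m·s⁻¹
  (e) Pa·m² = N·m⁻²·m² = kg·m·s⁻²
All reduce to kg·m·s⁻¹ except (e), which is kg·m·s⁻².

(e)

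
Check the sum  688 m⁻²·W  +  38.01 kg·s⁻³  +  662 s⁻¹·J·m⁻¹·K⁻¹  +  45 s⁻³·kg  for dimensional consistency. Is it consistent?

No

Expand each in SI base units:
  688 m⁻²·W:  W·m⁻² = J·s⁻¹·m⁻² = kg·s⁻³
  38.01 kg·s⁻³:  kg·s⁻³
  662 s⁻¹·J·m⁻¹·K⁻¹:  J·s⁻¹·m⁻¹·K⁻¹ = N·m·s⁻¹·m⁻¹·K⁻¹ = kg·m·s⁻³·K⁻¹
  45 s⁻³·kg:  kg·s⁻³
The terms do not share a single dimension (kg·m·s⁻³·K⁻¹ vs kg·s⁻³).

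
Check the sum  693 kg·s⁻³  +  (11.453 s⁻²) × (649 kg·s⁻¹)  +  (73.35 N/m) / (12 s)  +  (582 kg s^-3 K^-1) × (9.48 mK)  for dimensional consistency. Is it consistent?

Yes

In SI base units:
  693 kg·s⁻³:  kg·s⁻³
  (11.453 s⁻²) × (649 kg·s⁻¹):  [s⁻²] · [kg·s⁻¹] = kg·s⁻³
  (73.35 N/m) / (12 s):  [kg·s⁻²] / [s] = kg·s⁻³
  (582 kg s^-3 K^-1) × (9.48 mK):  [kg·s⁻³·K⁻¹] · [K] = kg·s⁻³
Every term reduces to kg·s⁻³.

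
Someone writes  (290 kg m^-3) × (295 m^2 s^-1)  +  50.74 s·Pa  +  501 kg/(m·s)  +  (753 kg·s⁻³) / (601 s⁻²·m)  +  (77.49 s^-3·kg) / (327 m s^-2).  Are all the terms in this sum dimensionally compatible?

Yes

Reduce each to base SI dimensions:
  (290 kg m^-3) × (295 m^2 s^-1):  [kg·m⁻³] · [m²·s⁻¹] = kg·m⁻¹·s⁻¹
  50.74 s·Pa:  Pa·s = N·m⁻²·s = kg·m⁻¹·s⁻¹
  501 kg/(m·s):  kg·m⁻¹·s⁻¹
  (753 kg·s⁻³) / (601 s⁻²·m):  [kg·s⁻³] / [m·s⁻²] = kg·m⁻¹·s⁻¹
  (77.49 s^-3·kg) / (327 m s^-2):  [kg·s⁻³] / [m·s⁻²] = kg·m⁻¹·s⁻¹
Every term reduces to kg·m⁻¹·s⁻¹.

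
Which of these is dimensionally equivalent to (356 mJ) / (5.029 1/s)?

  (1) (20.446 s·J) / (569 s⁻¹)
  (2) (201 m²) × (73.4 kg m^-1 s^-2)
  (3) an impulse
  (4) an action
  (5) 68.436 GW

(4)

Reference: [kg·m²·s⁻²] / [s⁻¹] = kg·m²·s⁻¹.
Each option:
  (1) [kg·m²·s⁻¹] / [s⁻¹] = kg·m²
  (2) [m²] · [kg·m⁻¹·s⁻²] = kg·m·s⁻²
  (3) [impulse] = kg·m·s⁻¹
  (4) [action] = kg·m²·s⁻¹  ← same
  (5) W = J·s⁻¹ = kg·m²·s⁻³
Only (4) matches kg·m²·s⁻¹.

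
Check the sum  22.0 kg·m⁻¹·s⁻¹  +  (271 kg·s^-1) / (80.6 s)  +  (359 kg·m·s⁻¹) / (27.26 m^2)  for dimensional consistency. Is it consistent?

In SI base units:
  22.0 kg·m⁻¹·s⁻¹:  kg·m⁻¹·s⁻¹
  (271 kg·s^-1) / (80.6 s):  [kg·s⁻¹] / [s] = kg·s⁻²
  (359 kg·m·s⁻¹) / (27.26 m^2):  [kg·m·s⁻¹] / [m²] = kg·m⁻¹·s⁻¹
The terms do not share a single dimension (kg·m⁻¹·s⁻¹ vs kg·s⁻²).

No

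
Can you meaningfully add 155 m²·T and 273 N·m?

In SI base units:
  155 m²·T:  T·m² = Wb·m⁻²·m² = kg·m²·s⁻²·A⁻¹
  273 N·m:  N·m = kg·m·s⁻²·m = kg·m²·s⁻²
kg·m²·s⁻²·A⁻¹ ≠ kg·m²·s⁻², so they cannot be added.

No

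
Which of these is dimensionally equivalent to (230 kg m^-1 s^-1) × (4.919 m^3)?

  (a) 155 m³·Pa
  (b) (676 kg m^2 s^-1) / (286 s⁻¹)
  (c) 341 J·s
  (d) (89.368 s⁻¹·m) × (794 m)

(c)

Reference: [kg·m⁻¹·s⁻¹] · [m³] = kg·m²·s⁻¹.
Each option:
  (a) Pa·m³ = N·m⁻²·m³ = kg·m²·s⁻²
  (b) [kg·m²·s⁻¹] / [s⁻¹] = kg·m²
  (c) J·s = N·m·s = kg·m²·s⁻¹  ← same
  (d) [m·s⁻¹] · [m] = m²·s⁻¹
Only (c) matches kg·m²·s⁻¹.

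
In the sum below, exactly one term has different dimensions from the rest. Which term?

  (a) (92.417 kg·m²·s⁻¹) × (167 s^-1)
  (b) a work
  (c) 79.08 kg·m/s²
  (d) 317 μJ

(c)

Dimensions:
  (a) [kg·m²·s⁻¹] · [s⁻¹] = kg·m²·s⁻²
  (b) [work] = kg·m²·s⁻²
  (c) kg·m·s⁻²
  (d) J = N·m = kg·m²·s⁻²
All reduce to kg·m²·s⁻² except (c), which is kg·m·s⁻².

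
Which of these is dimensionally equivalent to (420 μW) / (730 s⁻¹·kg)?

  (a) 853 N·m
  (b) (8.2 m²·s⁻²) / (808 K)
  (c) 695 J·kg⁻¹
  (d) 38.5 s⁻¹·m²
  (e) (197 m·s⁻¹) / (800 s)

Reference: [kg·m²·s⁻³] / [kg·s⁻¹] = m²·s⁻².
Each option:
  (a) N·m = kg·m·s⁻²·m = kg·m²·s⁻²
  (b) [m²·s⁻²] / [K] = m²·s⁻²·K⁻¹
  (c) J·kg⁻¹ = N·m·kg⁻¹ = m²·s⁻²  ← same
  (d) m²·s⁻¹
  (e) [m·s⁻¹] / [s] = m·s⁻²
Only (c) matches m²·s⁻².

(c)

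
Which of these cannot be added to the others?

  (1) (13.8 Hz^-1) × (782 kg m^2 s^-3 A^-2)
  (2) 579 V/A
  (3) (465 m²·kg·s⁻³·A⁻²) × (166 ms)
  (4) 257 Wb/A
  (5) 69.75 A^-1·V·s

(2)

Work out the base dimensions of each:
  (1) [s] · [kg·m²·s⁻³·A⁻²] = kg·m²·s⁻²·A⁻²
  (2) V·A⁻¹ = J·C⁻¹·A⁻¹ = kg·m²·s⁻³·A⁻²
  (3) [kg·m²·s⁻³·A⁻²] · [s] = kg·m²·s⁻²·A⁻²
  (4) Wb·A⁻¹ = V·s·A⁻¹ = kg·m²·s⁻²·A⁻²
  (5) V·s·A⁻¹ = J·C⁻¹·s·A⁻¹ = kg·m²·s⁻²·A⁻²
All reduce to kg·m²·s⁻²·A⁻² except (2), which is kg·m²·s⁻³·A⁻².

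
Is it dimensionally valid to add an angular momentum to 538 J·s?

Dimensions:
  an angular momentum:  [angular momentum] = kg·m²·s⁻¹
  538 J·s:  J·s = N·m·s = kg·m²·s⁻¹
Both are kg·m²·s⁻¹, so they have the same dimensions and can be added.

Yes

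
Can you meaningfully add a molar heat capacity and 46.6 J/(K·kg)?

No

Dimensions:
  a molar heat capacity:  [molar heat capacity] = kg·m²·s⁻²·K⁻¹·mol⁻¹
  46.6 J/(K·kg):  J·kg⁻¹·K⁻¹ = N·m·kg⁻¹·K⁻¹ = m²·s⁻²·K⁻¹
kg·m²·s⁻²·K⁻¹·mol⁻¹ ≠ m²·s⁻²·K⁻¹, so they cannot be added.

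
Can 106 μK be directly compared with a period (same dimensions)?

No

In SI base units:
  106 μK:  K
  a period:  [period] = s
K ≠ s, so they cannot be added.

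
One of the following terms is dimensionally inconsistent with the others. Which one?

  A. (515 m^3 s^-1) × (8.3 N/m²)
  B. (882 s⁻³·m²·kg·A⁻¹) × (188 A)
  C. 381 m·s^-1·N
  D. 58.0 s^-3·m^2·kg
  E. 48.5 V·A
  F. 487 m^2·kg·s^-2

F.

Dimensions:
  A. [m³·s⁻¹] · [kg·m⁻¹·s⁻²] = kg·m²·s⁻³
  B. [kg·m²·s⁻³·A⁻¹] · [A] = kg·m²·s⁻³
  C. N·m·s⁻¹ = kg·m·s⁻²·m·s⁻¹ = kg·m²·s⁻³
  D. kg·m²·s⁻³
  E. V·A = J·C⁻¹·A = kg·m²·s⁻³
  F. kg·m²·s⁻²
All reduce to kg·m²·s⁻³ except F., which is kg·m²·s⁻².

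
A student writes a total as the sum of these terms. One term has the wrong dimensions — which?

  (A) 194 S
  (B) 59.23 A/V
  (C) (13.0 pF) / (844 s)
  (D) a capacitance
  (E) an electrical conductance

In SI base units:
  (A) S = Ω⁻¹ = kg⁻¹·m⁻²·s³·A²
  (B) A·V⁻¹ = A·(J·C⁻¹)⁻¹ = kg⁻¹·m⁻²·s³·A²
  (C) [kg⁻¹·m⁻²·s⁴·A²] / [s] = kg⁻¹·m⁻²·s³·A²
  (D) [capacitance] = kg⁻¹·m⁻²·s⁴·A²
  (E) [electrical conductance] = kg⁻¹·m⁻²·s³·A²
All reduce to kg⁻¹·m⁻²·s³·A² except (D), which is kg⁻¹·m⁻²·s⁴·A².

(D)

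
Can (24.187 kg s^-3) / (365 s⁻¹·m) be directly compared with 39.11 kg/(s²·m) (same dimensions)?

Expand each in SI base units:
  (24.187 kg s^-3) / (365 s⁻¹·m):  [kg·s⁻³] / [m·s⁻¹] = kg·m⁻¹·s⁻²
  39.11 kg/(s²·m):  kg·m⁻¹·s⁻²
Both are kg·m⁻¹·s⁻², so they have the same dimensions and can be added.

Yes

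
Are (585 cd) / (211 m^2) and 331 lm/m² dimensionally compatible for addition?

Expand each in SI base units:
  (585 cd) / (211 m^2):  [cd] / [m²] = m⁻²·cd
  331 lm/m²:  lm·m⁻² = cd·m⁻² = m⁻²·cd
Both are m⁻²·cd, so they have the same dimensions and can be added.

Yes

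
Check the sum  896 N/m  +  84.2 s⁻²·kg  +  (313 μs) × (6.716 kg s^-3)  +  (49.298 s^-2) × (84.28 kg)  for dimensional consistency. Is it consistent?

Yes

Work out the base dimensions of each:
  896 N/m:  N·m⁻¹ = kg·m·s⁻²·m⁻¹ = kg·s⁻²
  84.2 s⁻²·kg:  kg·s⁻²
  (313 μs) × (6.716 kg s^-3):  [s] · [kg·s⁻³] = kg·s⁻²
  (49.298 s^-2) × (84.28 kg):  [s⁻²] · [kg] = kg·s⁻²
Every term reduces to kg·s⁻².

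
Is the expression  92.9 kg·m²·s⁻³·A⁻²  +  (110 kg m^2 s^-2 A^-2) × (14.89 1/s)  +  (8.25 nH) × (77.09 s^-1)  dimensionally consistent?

Yes

Dimensions:
  92.9 kg·m²·s⁻³·A⁻²:  kg·m²·s⁻³·A⁻²
  (110 kg m^2 s^-2 A^-2) × (14.89 1/s):  [kg·m²·s⁻²·A⁻²] · [s⁻¹] = kg·m²·s⁻³·A⁻²
  (8.25 nH) × (77.09 s^-1):  [kg·m²·s⁻²·A⁻²] · [s⁻¹] = kg·m²·s⁻³·A⁻²
Every term reduces to kg·m²·s⁻³·A⁻².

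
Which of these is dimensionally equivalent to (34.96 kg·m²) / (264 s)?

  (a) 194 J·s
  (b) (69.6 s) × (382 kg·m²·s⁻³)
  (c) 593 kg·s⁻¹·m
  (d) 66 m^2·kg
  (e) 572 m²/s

Reference: [kg·m²] / [s] = kg·m²·s⁻¹.
Each option:
  (a) J·s = N·m·s = kg·m²·s⁻¹  ← same
  (b) [s] · [kg·m²·s⁻³] = kg·m²·s⁻²
  (c) kg·m·s⁻¹
  (d) kg·m²
  (e) m²·s⁻¹
Only (a) matches kg·m²·s⁻¹.

(a)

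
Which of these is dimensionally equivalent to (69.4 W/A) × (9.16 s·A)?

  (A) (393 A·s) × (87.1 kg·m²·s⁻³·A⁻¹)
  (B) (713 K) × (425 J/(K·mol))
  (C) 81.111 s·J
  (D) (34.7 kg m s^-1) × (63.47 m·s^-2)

(A)

Reference: [kg·m²·s⁻³·A⁻¹] · [s·A] = kg·m²·s⁻².
Each option:
  (A) [s·A] · [kg·m²·s⁻³·A⁻¹] = kg·m²·s⁻²  ← same
  (B) [K] · [kg·m²·s⁻²·K⁻¹·mol⁻¹] = kg·m²·s⁻²·mol⁻¹
  (C) J·s = N·m·s = kg·m²·s⁻¹
  (D) [kg·m·s⁻¹] · [m·s⁻²] = kg·m²·s⁻³
Only (A) matches kg·m²·s⁻².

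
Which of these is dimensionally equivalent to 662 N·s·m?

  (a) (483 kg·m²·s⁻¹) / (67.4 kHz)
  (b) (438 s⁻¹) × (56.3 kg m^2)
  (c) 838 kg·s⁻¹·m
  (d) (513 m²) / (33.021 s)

(b)

Reference: N·m·s = kg·m·s⁻²·m·s = kg·m²·s⁻¹.
Each option:
  (a) [kg·m²·s⁻¹] / [s⁻¹] = kg·m²
  (b) [s⁻¹] · [kg·m²] = kg·m²·s⁻¹  ← same
  (c) kg·m·s⁻¹
  (d) [m²] / [s] = m²·s⁻¹
Only (b) matches kg·m²·s⁻¹.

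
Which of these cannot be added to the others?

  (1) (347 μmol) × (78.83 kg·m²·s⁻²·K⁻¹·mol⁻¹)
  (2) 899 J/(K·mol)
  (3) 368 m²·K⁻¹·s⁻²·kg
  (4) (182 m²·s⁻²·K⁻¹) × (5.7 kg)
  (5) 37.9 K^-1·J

(2)

Dimensions:
  (1) [mol] · [kg·m²·s⁻²·K⁻¹·mol⁻¹] = kg·m²·s⁻²·K⁻¹
  (2) J·mol⁻¹·K⁻¹ = N·m·mol⁻¹·K⁻¹ = kg·m²·s⁻²·K⁻¹·mol⁻¹
  (3) kg·m²·s⁻²·K⁻¹
  (4) [m²·s⁻²·K⁻¹] · [kg] = kg·m²·s⁻²·K⁻¹
  (5) J·K⁻¹ = N·m·K⁻¹ = kg·m²·s⁻²·K⁻¹
All reduce to kg·m²·s⁻²·K⁻¹ except (2), which is kg·m²·s⁻²·K⁻¹·mol⁻¹.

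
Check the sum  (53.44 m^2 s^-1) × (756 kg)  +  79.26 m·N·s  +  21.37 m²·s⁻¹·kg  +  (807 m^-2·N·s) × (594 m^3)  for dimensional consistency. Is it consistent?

Yes

Work out the base dimensions of each:
  (53.44 m^2 s^-1) × (756 kg):  [m²·s⁻¹] · [kg] = kg·m²·s⁻¹
  79.26 m·N·s:  N·m·s = kg·m·s⁻²·m·s = kg·m²·s⁻¹
  21.37 m²·s⁻¹·kg:  kg·m²·s⁻¹
  (807 m^-2·N·s) × (594 m^3):  [kg·m⁻¹·s⁻¹] · [m³] = kg·m²·s⁻¹
Every term reduces to kg·m²·s⁻¹.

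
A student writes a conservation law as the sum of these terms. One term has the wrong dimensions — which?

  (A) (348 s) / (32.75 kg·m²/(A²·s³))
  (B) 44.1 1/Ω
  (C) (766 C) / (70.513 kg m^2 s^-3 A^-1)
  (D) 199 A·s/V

(B)

In SI base units:
  (A) [s] / [kg·m²·s⁻³·A⁻²] = kg⁻¹·m⁻²·s⁴·A²
  (B) Ω⁻¹ = (V·A⁻¹)⁻¹ = kg⁻¹·m⁻²·s³·A²
  (C) [s·A] / [kg·m²·s⁻³·A⁻¹] = kg⁻¹·m⁻²·s⁴·A²
  (D) A·s·V⁻¹ = A·s·(J·C⁻¹)⁻¹ = kg⁻¹·m⁻²·s⁴·A²
All reduce to kg⁻¹·m⁻²·s⁴·A² except (B), which is kg⁻¹·m⁻²·s³·A².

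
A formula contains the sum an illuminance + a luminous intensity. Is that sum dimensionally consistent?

Work out the base dimensions of each:
  an illuminance:  [illuminance] = m⁻²·cd
  a luminous intensity:  [luminous intensity] = cd
m⁻²·cd ≠ cd, so they cannot be added.

No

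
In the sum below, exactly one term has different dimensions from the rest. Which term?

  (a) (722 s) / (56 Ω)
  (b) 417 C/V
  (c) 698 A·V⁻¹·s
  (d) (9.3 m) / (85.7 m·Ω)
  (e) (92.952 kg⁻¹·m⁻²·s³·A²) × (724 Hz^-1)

Dimensions:
  (a) [s] / [kg·m²·s⁻³·A⁻²] = kg⁻¹·m⁻²·s⁴·A²
  (b) C·V⁻¹ = s·A·(J·C⁻¹)⁻¹ = kg⁻¹·m⁻²·s⁴·A²
  (c) A·s·V⁻¹ = A·s·(J·C⁻¹)⁻¹ = kg⁻¹·m⁻²·s⁴·A²
  (d) [m] / [kg·m³·s⁻³·A⁻²] = kg⁻¹·m⁻²·s³·A²
  (e) [kg⁻¹·m⁻²·s³·A²] · [s] = kg⁻¹·m⁻²·s⁴·A²
All reduce to kg⁻¹·m⁻²·s⁴·A² except (d), which is kg⁻¹·m⁻²·s³·A².

(d)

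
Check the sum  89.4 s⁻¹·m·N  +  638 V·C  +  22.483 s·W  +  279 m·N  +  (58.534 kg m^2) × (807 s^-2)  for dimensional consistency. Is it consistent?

No

Reduce each to base SI dimensions:
  89.4 s⁻¹·m·N:  N·m·s⁻¹ = kg·m·s⁻²·m·s⁻¹ = kg·m²·s⁻³
  638 V·C:  C·V = s·A·J·C⁻¹ = kg·m²·s⁻²
  22.483 s·W:  W·s = J·s⁻¹·s = kg·m²·s⁻²
  279 m·N:  N·m = kg·m·s⁻²·m = kg·m²·s⁻²
  (58.534 kg m^2) × (807 s^-2):  [kg·m²] · [s⁻²] = kg·m²·s⁻²
The terms do not share a single dimension (kg·m²·s⁻² vs kg·m²·s⁻³).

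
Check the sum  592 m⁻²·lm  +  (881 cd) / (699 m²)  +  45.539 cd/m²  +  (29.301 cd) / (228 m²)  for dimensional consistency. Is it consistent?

Reduce each to base SI dimensions:
  592 m⁻²·lm:  lm·m⁻² = cd·m⁻² = m⁻²·cd
  (881 cd) / (699 m²):  [cd] / [m²] = m⁻²·cd
  45.539 cd/m²:  cd·m⁻² = m⁻²·cd
  (29.301 cd) / (228 m²):  [cd] / [m²] = m⁻²·cd
Every term reduces to m⁻²·cd.

Yes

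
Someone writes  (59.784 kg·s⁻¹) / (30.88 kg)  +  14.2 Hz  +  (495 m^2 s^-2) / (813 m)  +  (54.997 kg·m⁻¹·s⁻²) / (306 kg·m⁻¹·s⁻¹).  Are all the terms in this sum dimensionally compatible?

Work out the base dimensions of each:
  (59.784 kg·s⁻¹) / (30.88 kg):  [kg·s⁻¹] / [kg] = s⁻¹
  14.2 Hz:  Hz = s⁻¹
  (495 m^2 s^-2) / (813 m):  [m²·s⁻²] / [m] = m·s⁻²
  (54.997 kg·m⁻¹·s⁻²) / (306 kg·m⁻¹·s⁻¹):  [kg·m⁻¹·s⁻²] / [kg·m⁻¹·s⁻¹] = s⁻¹
The terms do not share a single dimension (m·s⁻² vs s⁻¹).

No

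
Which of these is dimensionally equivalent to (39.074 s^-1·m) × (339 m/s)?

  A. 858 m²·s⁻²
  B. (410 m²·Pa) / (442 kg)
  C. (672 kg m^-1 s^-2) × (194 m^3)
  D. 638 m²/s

Reference: [m·s⁻¹] · [m·s⁻¹] = m²·s⁻².
Each option:
  A. m²·s⁻²  ← same
  B. [kg·m·s⁻²] / [kg] = m·s⁻²
  C. [kg·m⁻¹·s⁻²] · [m³] = kg·m²·s⁻²
  D. m²·s⁻¹
Only A. matches m²·s⁻².

A.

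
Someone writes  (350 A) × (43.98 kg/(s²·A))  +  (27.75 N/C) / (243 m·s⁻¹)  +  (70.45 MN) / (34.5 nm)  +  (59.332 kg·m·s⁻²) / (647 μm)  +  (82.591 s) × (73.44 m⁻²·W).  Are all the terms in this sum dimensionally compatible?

In SI base units:
  (350 A) × (43.98 kg/(s²·A)):  [A] · [kg·s⁻²·A⁻¹] = kg·s⁻²
  (27.75 N/C) / (243 m·s⁻¹):  [kg·m·s⁻³·A⁻¹] / [m·s⁻¹] = kg·s⁻²·A⁻¹
  (70.45 MN) / (34.5 nm):  [kg·m·s⁻²] / [m] = kg·s⁻²
  (59.332 kg·m·s⁻²) / (647 μm):  [kg·m·s⁻²] / [m] = kg·s⁻²
  (82.591 s) × (73.44 m⁻²·W):  [s] · [kg·s⁻³] = kg·s⁻²
The terms do not share a single dimension (kg·s⁻² vs kg·s⁻²·A⁻¹).

No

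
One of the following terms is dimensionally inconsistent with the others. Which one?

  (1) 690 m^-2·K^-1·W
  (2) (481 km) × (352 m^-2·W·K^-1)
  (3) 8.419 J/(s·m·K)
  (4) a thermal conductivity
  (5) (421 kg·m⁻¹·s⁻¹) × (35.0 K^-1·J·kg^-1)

(1)

Reduce each to base SI dimensions:
  (1) W·m⁻²·K⁻¹ = J·s⁻¹·m⁻²·K⁻¹ = kg·s⁻³·K⁻¹
  (2) [m] · [kg·s⁻³·K⁻¹] = kg·m·s⁻³·K⁻¹
  (3) J·s⁻¹·m⁻¹·K⁻¹ = N·m·s⁻¹·m⁻¹·K⁻¹ = kg·m·s⁻³·K⁻¹
  (4) [thermal conductivity] = kg·m·s⁻³·K⁻¹
  (5) [kg·m⁻¹·s⁻¹] · [m²·s⁻²·K⁻¹] = kg·m·s⁻³·K⁻¹
All reduce to kg·m·s⁻³·K⁻¹ except (1), which is kg·s⁻³·K⁻¹.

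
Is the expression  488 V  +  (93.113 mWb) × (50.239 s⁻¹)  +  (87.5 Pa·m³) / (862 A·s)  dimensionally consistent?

Expand each in SI base units:
  488 V:  V = J·C⁻¹ = kg·m²·s⁻³·A⁻¹
  (93.113 mWb) × (50.239 s⁻¹):  [kg·m²·s⁻²·A⁻¹] · [s⁻¹] = kg·m²·s⁻³·A⁻¹
  (87.5 Pa·m³) / (862 A·s):  [kg·m²·s⁻²] / [s·A] = kg·m²·s⁻³·A⁻¹
Every term reduces to kg·m²·s⁻³·A⁻¹.

Yes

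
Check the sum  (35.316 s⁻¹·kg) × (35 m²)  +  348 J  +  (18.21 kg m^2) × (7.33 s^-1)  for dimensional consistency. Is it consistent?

No

Dimensions:
  (35.316 s⁻¹·kg) × (35 m²):  [kg·s⁻¹] · [m²] = kg·m²·s⁻¹
  348 J:  J = N·m = kg·m²·s⁻²
  (18.21 kg m^2) × (7.33 s^-1):  [kg·m²] · [s⁻¹] = kg·m²·s⁻¹
The terms do not share a single dimension (kg·m²·s⁻² vs kg·m²·s⁻¹).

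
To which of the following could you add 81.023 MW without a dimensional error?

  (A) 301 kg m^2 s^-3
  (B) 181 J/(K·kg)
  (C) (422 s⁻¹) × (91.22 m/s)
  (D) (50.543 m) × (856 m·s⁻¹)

(A)

Reference: W = J·s⁻¹ = kg·m²·s⁻³.
Each option:
  (A) kg·m²·s⁻³  ← same
  (B) J·kg⁻¹·K⁻¹ = N·m·kg⁻¹·K⁻¹ = m²·s⁻²·K⁻¹
  (C) [s⁻¹] · [m·s⁻¹] = m·s⁻²
  (D) [m] · [m·s⁻¹] = m²·s⁻¹
Only (A) matches kg·m²·s⁻³.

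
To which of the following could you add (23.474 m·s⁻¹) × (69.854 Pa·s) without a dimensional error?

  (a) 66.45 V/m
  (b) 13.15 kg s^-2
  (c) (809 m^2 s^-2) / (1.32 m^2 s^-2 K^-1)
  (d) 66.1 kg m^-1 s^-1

(b)

Reference: [m·s⁻¹] · [kg·m⁻¹·s⁻¹] = kg·s⁻².
Each option:
  (a) V·m⁻¹ = J·C⁻¹·m⁻¹ = kg·m·s⁻³·A⁻¹
  (b) kg·s⁻²  ← same
  (c) [m²·s⁻²] / [m²·s⁻²·K⁻¹] = K
  (d) kg·m⁻¹·s⁻¹
Only (b) matches kg·s⁻².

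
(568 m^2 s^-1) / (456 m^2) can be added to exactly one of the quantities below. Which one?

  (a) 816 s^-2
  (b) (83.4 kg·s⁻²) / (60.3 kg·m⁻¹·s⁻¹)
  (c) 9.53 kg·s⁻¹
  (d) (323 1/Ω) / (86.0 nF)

Reference: [m²·s⁻¹] / [m²] = s⁻¹.
Each option:
  (a) s⁻²
  (b) [kg·s⁻²] / [kg·m⁻¹·s⁻¹] = m·s⁻¹
  (c) kg·s⁻¹
  (d) [kg⁻¹·m⁻²·s³·A²] / [kg⁻¹·m⁻²·s⁴·A²] = s⁻¹  ← same
Only (d) matches s⁻¹.

(d)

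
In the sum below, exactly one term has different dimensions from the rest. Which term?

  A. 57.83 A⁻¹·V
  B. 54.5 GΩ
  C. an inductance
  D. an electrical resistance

C.

Reduce each to base SI dimensions:
  A. V·A⁻¹ = J·C⁻¹·A⁻¹ = kg·m²·s⁻³·A⁻²
  B. Ω = V·A⁻¹ = kg·m²·s⁻³·A⁻²
  C. [inductance] = kg·m²·s⁻²·A⁻²
  D. [electrical resistance] = kg·m²·s⁻³·A⁻²
All reduce to kg·m²·s⁻³·A⁻² except C., which is kg·m²·s⁻²·A⁻².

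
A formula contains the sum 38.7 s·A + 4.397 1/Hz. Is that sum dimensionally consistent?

No

In SI base units:
  38.7 s·A:  A·s = s·A
  4.397 1/Hz:  Hz⁻¹ = (s⁻¹)⁻¹ = s
s·A ≠ s, so they cannot be added.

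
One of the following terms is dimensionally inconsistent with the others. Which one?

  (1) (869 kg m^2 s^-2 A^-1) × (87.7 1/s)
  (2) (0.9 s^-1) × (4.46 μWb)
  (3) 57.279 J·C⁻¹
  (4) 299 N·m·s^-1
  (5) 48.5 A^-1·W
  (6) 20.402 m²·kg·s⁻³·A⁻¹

(4)

Dimensions:
  (1) [kg·m²·s⁻²·A⁻¹] · [s⁻¹] = kg·m²·s⁻³·A⁻¹
  (2) [s⁻¹] · [kg·m²·s⁻²·A⁻¹] = kg·m²·s⁻³·A⁻¹
  (3) J·C⁻¹ = N·m·(s·A)⁻¹ = kg·m²·s⁻³·A⁻¹
  (4) N·m·s⁻¹ = kg·m·s⁻²·m·s⁻¹ = kg·m²·s⁻³
  (5) W·A⁻¹ = J·s⁻¹·A⁻¹ = kg·m²·s⁻³·A⁻¹
  (6) kg·m²·s⁻³·A⁻¹
All reduce to kg·m²·s⁻³·A⁻¹ except (4), which is kg·m²·s⁻³.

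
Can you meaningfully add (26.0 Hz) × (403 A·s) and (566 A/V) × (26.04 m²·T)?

No

In SI base units:
  (26.0 Hz) × (403 A·s):  [s⁻¹] · [s·A] = A
  (566 A/V) × (26.04 m²·T):  [kg⁻¹·m⁻²·s³·A²] · [kg·m²·s⁻²·A⁻¹] = s·A
A ≠ s·A, so they cannot be added.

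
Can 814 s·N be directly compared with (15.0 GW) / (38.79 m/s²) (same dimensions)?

Yes

Reduce each to base SI dimensions:
  814 s·N:  N·s = kg·m·s⁻²·s = kg·m·s⁻¹
  (15.0 GW) / (38.79 m/s²):  [kg·m²·s⁻³] / [m·s⁻²] = kg·m·s⁻¹
Both are kg·m·s⁻¹, so they have the same dimensions and can be added.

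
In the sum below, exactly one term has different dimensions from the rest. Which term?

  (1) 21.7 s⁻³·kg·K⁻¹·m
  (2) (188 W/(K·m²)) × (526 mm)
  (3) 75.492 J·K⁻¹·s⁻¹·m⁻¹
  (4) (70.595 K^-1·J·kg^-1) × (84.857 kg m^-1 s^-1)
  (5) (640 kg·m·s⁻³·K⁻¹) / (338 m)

Expand each in SI base units:
  (1) kg·m·s⁻³·K⁻¹
  (2) [kg·s⁻³·K⁻¹] · [m] = kg·m·s⁻³·K⁻¹
  (3) J·s⁻¹·m⁻¹·K⁻¹ = N·m·s⁻¹·m⁻¹·K⁻¹ = kg·m·s⁻³·K⁻¹
  (4) [m²·s⁻²·K⁻¹] · [kg·m⁻¹·s⁻¹] = kg·m·s⁻³·K⁻¹
  (5) [kg·m·s⁻³·K⁻¹] / [m] = kg·s⁻³·K⁻¹
All reduce to kg·m·s⁻³·K⁻¹ except (5), which is kg·s⁻³·K⁻¹.

(5)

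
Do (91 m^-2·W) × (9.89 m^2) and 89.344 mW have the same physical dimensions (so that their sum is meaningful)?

Expand each in SI base units:
  (91 m^-2·W) × (9.89 m^2):  [kg·s⁻³] · [m²] = kg·m²·s⁻³
  89.344 mW:  W = J·s⁻¹ = kg·m²·s⁻³
Both are kg·m²·s⁻³, so they have the same dimensions and can be added.

Yes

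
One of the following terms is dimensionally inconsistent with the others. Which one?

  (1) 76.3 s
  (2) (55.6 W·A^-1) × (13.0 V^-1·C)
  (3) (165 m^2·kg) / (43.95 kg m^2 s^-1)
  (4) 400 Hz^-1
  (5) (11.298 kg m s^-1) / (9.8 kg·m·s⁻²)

(2)

Reduce each to base SI dimensions:
  (1) s
  (2) [kg·m²·s⁻³·A⁻¹] · [kg⁻¹·m⁻²·s⁴·A²] = s·A
  (3) [kg·m²] / [kg·m²·s⁻¹] = s
  (4) Hz⁻¹ = (s⁻¹)⁻¹ = s
  (5) [kg·m·s⁻¹] / [kg·m·s⁻²] = s
All reduce to s except (2), which is s·A.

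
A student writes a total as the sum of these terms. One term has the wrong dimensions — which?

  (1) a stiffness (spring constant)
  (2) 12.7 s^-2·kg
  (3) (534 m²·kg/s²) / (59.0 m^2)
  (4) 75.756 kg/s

Dimensions:
  (1) [stiffness (spring constant)] = kg·s⁻²
  (2) kg·s⁻²
  (3) [kg·m²·s⁻²] / [m²] = kg·s⁻²
  (4) kg·s⁻¹
All reduce to kg·s⁻² except (4), which is kg·s⁻¹.

(4)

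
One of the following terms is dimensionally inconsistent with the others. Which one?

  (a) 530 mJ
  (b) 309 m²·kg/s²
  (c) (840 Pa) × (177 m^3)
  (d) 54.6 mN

Reduce each to base SI dimensions:
  (a) J = N·m = kg·m²·s⁻²
  (b) kg·m²·s⁻²
  (c) [kg·m⁻¹·s⁻²] · [m³] = kg·m²·s⁻²
  (d) N = kg·m·s⁻²
All reduce to kg·m²·s⁻² except (d), which is kg·m·s⁻².

(d)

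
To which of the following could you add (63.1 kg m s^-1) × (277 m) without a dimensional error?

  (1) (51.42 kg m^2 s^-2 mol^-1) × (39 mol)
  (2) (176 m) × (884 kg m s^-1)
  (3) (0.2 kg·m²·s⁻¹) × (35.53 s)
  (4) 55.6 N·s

(2)

Reference: [kg·m·s⁻¹] · [m] = kg·m²·s⁻¹.
Each option:
  (1) [kg·m²·s⁻²·mol⁻¹] · [mol] = kg·m²·s⁻²
  (2) [m] · [kg·m·s⁻¹] = kg·m²·s⁻¹  ← same
  (3) [kg·m²·s⁻¹] · [s] = kg·m²
  (4) N·s = kg·m·s⁻²·s = kg·m·s⁻¹
Only (2) matches kg·m²·s⁻¹.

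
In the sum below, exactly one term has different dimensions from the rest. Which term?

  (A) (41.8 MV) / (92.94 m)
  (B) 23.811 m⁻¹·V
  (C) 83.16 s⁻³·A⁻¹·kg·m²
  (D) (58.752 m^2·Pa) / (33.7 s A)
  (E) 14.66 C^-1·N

(C)

Work out the base dimensions of each:
  (A) [kg·m²·s⁻³·A⁻¹] / [m] = kg·m·s⁻³·A⁻¹
  (B) V·m⁻¹ = J·C⁻¹·m⁻¹ = kg·m·s⁻³·A⁻¹
  (C) kg·m²·s⁻³·A⁻¹
  (D) [kg·m·s⁻²] / [s·A] = kg·m·s⁻³·A⁻¹
  (E) N·C⁻¹ = kg·m·s⁻²·(s·A)⁻¹ = kg·m·s⁻³·A⁻¹
All reduce to kg·m·s⁻³·A⁻¹ except (C), which is kg·m²·s⁻³·A⁻¹.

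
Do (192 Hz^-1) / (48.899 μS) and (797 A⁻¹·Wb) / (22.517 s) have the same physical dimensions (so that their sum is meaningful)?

Expand each in SI base units:
  (192 Hz^-1) / (48.899 μS):  [s] / [kg⁻¹·m⁻²·s³·A²] = kg·m²·s⁻²·A⁻²
  (797 A⁻¹·Wb) / (22.517 s):  [kg·m²·s⁻²·A⁻²] / [s] = kg·m²·s⁻³·A⁻²
kg·m²·s⁻²·A⁻² ≠ kg·m²·s⁻³·A⁻², so they cannot be added.

No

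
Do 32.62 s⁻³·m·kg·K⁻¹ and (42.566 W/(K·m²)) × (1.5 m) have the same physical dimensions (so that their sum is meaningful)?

Expand each in SI base units:
  32.62 s⁻³·m·kg·K⁻¹:  kg·m·s⁻³·K⁻¹
  (42.566 W/(K·m²)) × (1.5 m):  [kg·s⁻³·K⁻¹] · [m] = kg·m·s⁻³·K⁻¹
Both are kg·m·s⁻³·K⁻¹, so they have the same dimensions and can be added.

Yes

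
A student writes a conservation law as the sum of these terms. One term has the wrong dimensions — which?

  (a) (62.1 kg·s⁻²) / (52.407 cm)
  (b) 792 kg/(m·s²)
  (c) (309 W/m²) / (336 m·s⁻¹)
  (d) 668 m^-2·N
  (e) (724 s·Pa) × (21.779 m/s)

Work out the base dimensions of each:
  (a) [kg·s⁻²] / [m] = kg·m⁻¹·s⁻²
  (b) kg·m⁻¹·s⁻²
  (c) [kg·s⁻³] / [m·s⁻¹] = kg·m⁻¹·s⁻²
  (d) N·m⁻² = kg·m·s⁻²·m⁻² = kg·m⁻¹·s⁻²
  (e) [kg·m⁻¹·s⁻¹] · [m·s⁻¹] = kg·s⁻²
All reduce to kg·m⁻¹·s⁻² except (e), which is kg·s⁻².

(e)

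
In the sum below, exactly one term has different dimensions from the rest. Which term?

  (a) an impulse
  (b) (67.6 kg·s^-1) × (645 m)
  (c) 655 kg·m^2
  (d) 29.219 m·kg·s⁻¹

(c)

In SI base units:
  (a) [impulse] = kg·m·s⁻¹
  (b) [kg·s⁻¹] · [m] = kg·m·s⁻¹
  (c) kg·m²
  (d) kg·m·s⁻¹
All reduce to kg·m·s⁻¹ except (c), which is kg·m².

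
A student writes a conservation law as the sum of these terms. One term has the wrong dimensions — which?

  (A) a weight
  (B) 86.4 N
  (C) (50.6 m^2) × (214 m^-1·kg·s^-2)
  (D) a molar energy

(D)

Expand each in SI base units:
  (A) [weight] = kg·m·s⁻²
  (B) N = kg·m·s⁻²
  (C) [m²] · [kg·m⁻¹·s⁻²] = kg·m·s⁻²
  (D) [molar energy] = kg·m²·s⁻²·mol⁻¹
All reduce to kg·m·s⁻² except (D), which is kg·m²·s⁻²·mol⁻¹.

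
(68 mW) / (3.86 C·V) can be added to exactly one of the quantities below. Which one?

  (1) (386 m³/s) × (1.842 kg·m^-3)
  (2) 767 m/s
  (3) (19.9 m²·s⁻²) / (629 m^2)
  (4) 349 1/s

(4)

Reference: [kg·m²·s⁻³] / [kg·m²·s⁻²] = s⁻¹.
Each option:
  (1) [m³·s⁻¹] · [kg·m⁻³] = kg·s⁻¹
  (2) m·s⁻¹
  (3) [m²·s⁻²] / [m²] = s⁻²
  (4) s⁻¹  ← same
Only (4) matches s⁻¹.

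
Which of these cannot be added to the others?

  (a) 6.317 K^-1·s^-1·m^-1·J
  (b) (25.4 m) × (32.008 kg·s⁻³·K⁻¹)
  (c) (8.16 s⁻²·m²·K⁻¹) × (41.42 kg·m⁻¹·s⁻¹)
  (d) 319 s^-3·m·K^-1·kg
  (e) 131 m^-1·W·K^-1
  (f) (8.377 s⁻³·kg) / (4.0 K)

In SI base units:
  (a) J·s⁻¹·m⁻¹·K⁻¹ = N·m·s⁻¹·m⁻¹·K⁻¹ = kg·m·s⁻³·K⁻¹
  (b) [m] · [kg·s⁻³·K⁻¹] = kg·m·s⁻³·K⁻¹
  (c) [m²·s⁻²·K⁻¹] · [kg·m⁻¹·s⁻¹] = kg·m·s⁻³·K⁻¹
  (d) kg·m·s⁻³·K⁻¹
  (e) W·m⁻¹·K⁻¹ = J·s⁻¹·m⁻¹·K⁻¹ = kg·m·s⁻³·K⁻¹
  (f) [kg·s⁻³] / [K] = kg·s⁻³·K⁻¹
All reduce to kg·m·s⁻³·K⁻¹ except (f), which is kg·s⁻³·K⁻¹.

(f)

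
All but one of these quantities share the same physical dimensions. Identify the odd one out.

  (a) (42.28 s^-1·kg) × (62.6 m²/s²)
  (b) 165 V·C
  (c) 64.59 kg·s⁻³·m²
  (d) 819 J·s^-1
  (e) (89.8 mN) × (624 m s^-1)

In SI base units:
  (a) [kg·s⁻¹] · [m²·s⁻²] = kg·m²·s⁻³
  (b) C·V = s·A·J·C⁻¹ = kg·m²·s⁻²
  (c) kg·m²·s⁻³
  (d) J·s⁻¹ = N·m·s⁻¹ = kg·m²·s⁻³
  (e) [kg·m·s⁻²] · [m·s⁻¹] = kg·m²·s⁻³
All reduce to kg·m²·s⁻³ except (b), which is kg·m²·s⁻².

(b)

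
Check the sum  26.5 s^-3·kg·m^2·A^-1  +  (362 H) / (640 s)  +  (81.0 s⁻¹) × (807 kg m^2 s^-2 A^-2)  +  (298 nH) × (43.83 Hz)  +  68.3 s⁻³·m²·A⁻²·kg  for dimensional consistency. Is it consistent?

Reduce each to base SI dimensions:
  26.5 s^-3·kg·m^2·A^-1:  kg·m²·s⁻³·A⁻¹
  (362 H) / (640 s):  [kg·m²·s⁻²·A⁻²] / [s] = kg·m²·s⁻³·A⁻²
  (81.0 s⁻¹) × (807 kg m^2 s^-2 A^-2):  [s⁻¹] · [kg·m²·s⁻²·A⁻²] = kg·m²·s⁻³·A⁻²
  (298 nH) × (43.83 Hz):  [kg·m²·s⁻²·A⁻²] · [s⁻¹] = kg·m²·s⁻³·A⁻²
  68.3 s⁻³·m²·A⁻²·kg:  kg·m²·s⁻³·A⁻²
The terms do not share a single dimension (kg·m²·s⁻³·A⁻² vs kg·m²·s⁻³·A⁻¹).

No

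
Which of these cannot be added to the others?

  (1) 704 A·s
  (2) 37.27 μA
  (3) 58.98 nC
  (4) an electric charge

Expand each in SI base units:
  (1) A·s = s·A
  (2) A
  (3) C = s·A
  (4) [electric charge] = s·A
All reduce to s·A except (2), which is A.

(2)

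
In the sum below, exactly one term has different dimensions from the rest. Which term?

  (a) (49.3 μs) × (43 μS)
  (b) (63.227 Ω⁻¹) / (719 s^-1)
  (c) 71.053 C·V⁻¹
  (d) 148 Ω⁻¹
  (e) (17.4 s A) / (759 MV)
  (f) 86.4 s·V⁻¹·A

Dimensions:
  (a) [s] · [kg⁻¹·m⁻²·s³·A²] = kg⁻¹·m⁻²·s⁴·A²
  (b) [kg⁻¹·m⁻²·s³·A²] / [s⁻¹] = kg⁻¹·m⁻²·s⁴·A²
  (c) C·V⁻¹ = s·A·(J·C⁻¹)⁻¹ = kg⁻¹·m⁻²·s⁴·A²
  (d) Ω⁻¹ = (V·A⁻¹)⁻¹ = kg⁻¹·m⁻²·s³·A²
  (e) [s·A] / [kg·m²·s⁻³·A⁻¹] = kg⁻¹·m⁻²·s⁴·A²
  (f) A·s·V⁻¹ = A·s·(J·C⁻¹)⁻¹ = kg⁻¹·m⁻²·s⁴·A²
All reduce to kg⁻¹·m⁻²·s⁴·A² except (d), which is kg⁻¹·m⁻²·s³·A².

(d)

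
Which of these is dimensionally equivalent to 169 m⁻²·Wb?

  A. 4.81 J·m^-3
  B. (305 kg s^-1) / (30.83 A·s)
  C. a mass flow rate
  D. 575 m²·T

B.

Reference: Wb·m⁻² = V·s·m⁻² = kg·s⁻²·A⁻¹.
Each option:
  A. J·m⁻³ = N·m·m⁻³ = kg·m⁻¹·s⁻²
  B. [kg·s⁻¹] / [s·A] = kg·s⁻²·A⁻¹  ← same
  C. [mass flow rate] = kg·s⁻¹
  D. T·m² = Wb·m⁻²·m² = kg·m²·s⁻²·A⁻¹
Only B. matches kg·s⁻²·A⁻¹.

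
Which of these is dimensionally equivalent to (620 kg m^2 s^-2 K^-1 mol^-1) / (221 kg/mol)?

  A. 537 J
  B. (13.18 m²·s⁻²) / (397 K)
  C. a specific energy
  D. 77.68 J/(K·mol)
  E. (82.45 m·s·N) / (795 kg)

Reference: [kg·m²·s⁻²·K⁻¹·mol⁻¹] / [kg·mol⁻¹] = m²·s⁻²·K⁻¹.
Each option:
  A. J = N·m = kg·m²·s⁻²
  B. [m²·s⁻²] / [K] = m²·s⁻²·K⁻¹  ← same
  C. [specific energy] = m²·s⁻²
  D. J·mol⁻¹·K⁻¹ = N·m·mol⁻¹·K⁻¹ = kg·m²·s⁻²·K⁻¹·mol⁻¹
  E. [kg·m²·s⁻¹] / [kg] = m²·s⁻¹
Only B. matches m²·s⁻²·K⁻¹.

B.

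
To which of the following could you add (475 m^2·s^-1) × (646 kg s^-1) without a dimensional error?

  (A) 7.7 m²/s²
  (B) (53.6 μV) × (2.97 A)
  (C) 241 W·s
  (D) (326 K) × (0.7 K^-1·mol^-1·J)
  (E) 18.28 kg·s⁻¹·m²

(C)

Reference: [m²·s⁻¹] · [kg·s⁻¹] = kg·m²·s⁻².
Each option:
  (A) m²·s⁻²
  (B) [kg·m²·s⁻³·A⁻¹] · [A] = kg·m²·s⁻³
  (C) W·s = J·s⁻¹·s = kg·m²·s⁻²  ← same
  (D) [K] · [kg·m²·s⁻²·K⁻¹·mol⁻¹] = kg·m²·s⁻²·mol⁻¹
  (E) kg·m²·s⁻¹
Only (C) matches kg·m²·s⁻².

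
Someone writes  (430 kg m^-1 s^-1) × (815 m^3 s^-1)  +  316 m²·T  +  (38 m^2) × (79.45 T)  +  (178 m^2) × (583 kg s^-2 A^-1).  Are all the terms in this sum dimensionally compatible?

No

Expand each in SI base units:
  (430 kg m^-1 s^-1) × (815 m^3 s^-1):  [kg·m⁻¹·s⁻¹] · [m³·s⁻¹] = kg·m²·s⁻²
  316 m²·T:  T·m² = Wb·m⁻²·m² = kg·m²·s⁻²·A⁻¹
  (38 m^2) × (79.45 T):  [m²] · [kg·s⁻²·A⁻¹] = kg·m²·s⁻²·A⁻¹
  (178 m^2) × (583 kg s^-2 A^-1):  [m²] · [kg·s⁻²·A⁻¹] = kg·m²·s⁻²·A⁻¹
The terms do not share a single dimension (kg·m²·s⁻² vs kg·m²·s⁻²·A⁻¹).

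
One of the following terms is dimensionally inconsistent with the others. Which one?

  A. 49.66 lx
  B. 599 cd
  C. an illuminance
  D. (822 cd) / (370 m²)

B.

Reduce each to base SI dimensions:
  A. lx = lm·m⁻² = m⁻²·cd
  B. cd
  C. [illuminance] = m⁻²·cd
  D. [cd] / [m²] = m⁻²·cd
All reduce to m⁻²·cd except B., which is cd.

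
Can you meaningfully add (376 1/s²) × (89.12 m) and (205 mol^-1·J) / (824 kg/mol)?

In SI base units:
  (376 1/s²) × (89.12 m):  [s⁻²] · [m] = m·s⁻²
  (205 mol^-1·J) / (824 kg/mol):  [kg·m²·s⁻²·mol⁻¹] / [kg·mol⁻¹] = m²·s⁻²
m·s⁻² ≠ m²·s⁻², so they cannot be added.

No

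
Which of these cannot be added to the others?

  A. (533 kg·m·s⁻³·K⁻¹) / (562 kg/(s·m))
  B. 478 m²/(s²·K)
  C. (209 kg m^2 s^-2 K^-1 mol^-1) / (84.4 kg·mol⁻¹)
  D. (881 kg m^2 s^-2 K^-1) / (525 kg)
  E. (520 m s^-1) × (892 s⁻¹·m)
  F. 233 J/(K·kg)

E.

Reduce each to base SI dimensions:
  A. [kg·m·s⁻³·K⁻¹] / [kg·m⁻¹·s⁻¹] = m²·s⁻²·K⁻¹
  B. m²·s⁻²·K⁻¹
  C. [kg·m²·s⁻²·K⁻¹·mol⁻¹] / [kg·mol⁻¹] = m²·s⁻²·K⁻¹
  D. [kg·m²·s⁻²·K⁻¹] / [kg] = m²·s⁻²·K⁻¹
  E. [m·s⁻¹] · [m·s⁻¹] = m²·s⁻²
  F. J·kg⁻¹·K⁻¹ = N·m·kg⁻¹·K⁻¹ = m²·s⁻²·K⁻¹
All reduce to m²·s⁻²·K⁻¹ except E., which is m²·s⁻².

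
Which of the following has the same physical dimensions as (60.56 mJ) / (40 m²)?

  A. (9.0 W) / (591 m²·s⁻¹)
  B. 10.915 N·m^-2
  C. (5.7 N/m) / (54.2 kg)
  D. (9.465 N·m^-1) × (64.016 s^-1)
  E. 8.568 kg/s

A.

Reference: [kg·m²·s⁻²] / [m²] = kg·s⁻².
Each option:
  A. [kg·m²·s⁻³] / [m²·s⁻¹] = kg·s⁻²  ← same
  B. N·m⁻² = kg·m·s⁻²·m⁻² = kg·m⁻¹·s⁻²
  C. [kg·s⁻²] / [kg] = s⁻²
  D. [kg·s⁻²] · [s⁻¹] = kg·s⁻³
  E. kg·s⁻¹
Only A. matches kg·s⁻².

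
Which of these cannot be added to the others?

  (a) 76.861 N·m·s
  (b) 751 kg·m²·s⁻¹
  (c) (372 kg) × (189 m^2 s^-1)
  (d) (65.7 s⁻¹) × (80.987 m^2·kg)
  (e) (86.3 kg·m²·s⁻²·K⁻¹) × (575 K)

(e)

Expand each in SI base units:
  (a) N·m·s = kg·m·s⁻²·m·s = kg·m²·s⁻¹
  (b) kg·m²·s⁻¹
  (c) [kg] · [m²·s⁻¹] = kg·m²·s⁻¹
  (d) [s⁻¹] · [kg·m²] = kg·m²·s⁻¹
  (e) [kg·m²·s⁻²·K⁻¹] · [K] = kg·m²·s⁻²
All reduce to kg·m²·s⁻¹ except (e), which is kg·m²·s⁻².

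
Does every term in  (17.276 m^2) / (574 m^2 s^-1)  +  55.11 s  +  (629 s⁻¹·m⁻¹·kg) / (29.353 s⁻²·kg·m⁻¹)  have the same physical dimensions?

Yes

Work out the base dimensions of each:
  (17.276 m^2) / (574 m^2 s^-1):  [m²] / [m²·s⁻¹] = s
  55.11 s:  s
  (629 s⁻¹·m⁻¹·kg) / (29.353 s⁻²·kg·m⁻¹):  [kg·m⁻¹·s⁻¹] / [kg·m⁻¹·s⁻²] = s
Every term reduces to s.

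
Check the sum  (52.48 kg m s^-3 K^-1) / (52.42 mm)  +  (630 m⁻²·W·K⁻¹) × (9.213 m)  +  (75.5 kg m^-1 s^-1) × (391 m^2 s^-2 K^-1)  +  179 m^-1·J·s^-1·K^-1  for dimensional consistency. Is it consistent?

No

In SI base units:
  (52.48 kg m s^-3 K^-1) / (52.42 mm):  [kg·m·s⁻³·K⁻¹] / [m] = kg·s⁻³·K⁻¹
  (630 m⁻²·W·K⁻¹) × (9.213 m):  [kg·s⁻³·K⁻¹] · [m] = kg·m·s⁻³·K⁻¹
  (75.5 kg m^-1 s^-1) × (391 m^2 s^-2 K^-1):  [kg·m⁻¹·s⁻¹] · [m²·s⁻²·K⁻¹] = kg·m·s⁻³·K⁻¹
  179 m^-1·J·s^-1·K^-1:  J·s⁻¹·m⁻¹·K⁻¹ = N·m·s⁻¹·m⁻¹·K⁻¹ = kg·m·s⁻³·K⁻¹
The terms do not share a single dimension (kg·m·s⁻³·K⁻¹ vs kg·s⁻³·K⁻¹).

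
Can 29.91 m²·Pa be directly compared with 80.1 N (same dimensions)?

Reduce each to base SI dimensions:
  29.91 m²·Pa:  Pa·m² = N·m⁻²·m² = kg·m·s⁻²
  80.1 N:  N = kg·m·s⁻²
Both are kg·m·s⁻², so they have the same dimensions and can be added.

Yes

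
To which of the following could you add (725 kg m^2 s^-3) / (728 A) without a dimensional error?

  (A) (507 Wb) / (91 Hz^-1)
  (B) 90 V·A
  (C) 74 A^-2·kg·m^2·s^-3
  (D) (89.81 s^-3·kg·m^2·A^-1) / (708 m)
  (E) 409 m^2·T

Reference: [kg·m²·s⁻³] / [A] = kg·m²·s⁻³·A⁻¹.
Each option:
  (A) [kg·m²·s⁻²·A⁻¹] / [s] = kg·m²·s⁻³·A⁻¹  ← same
  (B) V·A = J·C⁻¹·A = kg·m²·s⁻³
  (C) kg·m²·s⁻³·A⁻²
  (D) [kg·m²·s⁻³·A⁻¹] / [m] = kg·m·s⁻³·A⁻¹
  (E) T·m² = Wb·m⁻²·m² = kg·m²·s⁻²·A⁻¹
Only (A) matches kg·m²·s⁻³·A⁻¹.

(A)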